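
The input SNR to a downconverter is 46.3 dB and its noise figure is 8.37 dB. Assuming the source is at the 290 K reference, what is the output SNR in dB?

37.93 dB

By definition F = SNR_in/SNR_out, so in dB: SNR_out = SNR_in − NF
SNR_out = 46.3 − 8.37 = 37.93 dB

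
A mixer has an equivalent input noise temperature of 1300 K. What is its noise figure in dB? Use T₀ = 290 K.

F = 1 + T_e/T₀ = 1 + 1300/290 = 5.48276
NF = 10 log₁₀(5.48276) = 7.39 dB

7.39 dB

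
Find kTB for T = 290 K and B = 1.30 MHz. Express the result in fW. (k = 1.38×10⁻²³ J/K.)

5.20 fW

P_n = kTB = 1.38×10⁻²³ × 290 × 1.30×10⁶ = 5.20×10⁻¹⁵ W = 5.20 fW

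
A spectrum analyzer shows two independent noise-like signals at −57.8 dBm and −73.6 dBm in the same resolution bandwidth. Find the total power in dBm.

−57.7 dBm

Convert to linear, add, convert back:
P₁ = 1.66×10⁻⁹ W, P₂ = 4.37×10⁻¹¹ W
P_tot = 1.70×10⁻⁹ W → 10 log₁₀(P_tot / 10⁻³) = −57.7 dBm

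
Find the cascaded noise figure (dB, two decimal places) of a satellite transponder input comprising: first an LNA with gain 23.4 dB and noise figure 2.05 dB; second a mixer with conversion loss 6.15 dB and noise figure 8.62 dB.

2.13 dB

Convert to linear (a loss of L dB is a gain of −L dB): F_i = 10^(NF_i/10), G_i = 10^(G_i,dB/10)
  Stage 1: F_1 = 10^(2.05/10) = 1.603, G_1 = 10^(23.4/10) = 218.8
  Stage 2: F_2 = 10^(8.62/10) = 7.278, G_2 = 10^(−6.15/10) = 0.2427
Friis cascade:
  F = 1.603 + (7.278 − 1)/218.8 = 1.632
NF = 10 log₁₀(1.632) = 2.13 dB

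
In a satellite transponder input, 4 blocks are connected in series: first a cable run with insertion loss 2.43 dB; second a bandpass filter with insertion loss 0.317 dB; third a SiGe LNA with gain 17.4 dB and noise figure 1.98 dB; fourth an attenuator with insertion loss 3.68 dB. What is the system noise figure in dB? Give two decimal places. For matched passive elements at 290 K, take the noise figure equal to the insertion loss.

Convert to linear (a loss of L dB is a gain of −L dB): F_i = 10^(NF_i/10), G_i = 10^(G_i,dB/10)
  Stage 1: F_1 = 10^(2.43/10) = 1.750, G_1 = 10^(−2.43/10) = 0.5715
  Stage 2: F_2 = 10^(0.317/10) = 1.076, G_2 = 10^(−0.317/10) = 0.9296
  Stage 3: F_3 = 10^(1.98/10) = 1.578, G_3 = 10^(17.4/10) = 54.95
  Stage 4: F_4 = 10^(3.68/10) = 2.333, G_4 = 10^(−3.68/10) = 0.4285
Friis cascade:
  F = 1.750 + (1.076 − 1)/0.5715 + (1.578 − 1)/0.5313 + (2.333 − 1)/29.19 = 3.015
NF = 10 log₁₀(3.015) = 4.79 dB

4.79 dB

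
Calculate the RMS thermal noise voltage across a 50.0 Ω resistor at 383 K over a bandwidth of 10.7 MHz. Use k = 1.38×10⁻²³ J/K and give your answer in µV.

V_n = √(4kTRB)
4kTRB = 4 × 1.38×10⁻²³ × 383 × 5.00×10¹ × 1.07×10⁷ = 1.13×10⁻¹¹ V²
V_n = √(1.13×10⁻¹¹) = 3.36×10⁻⁶ V = 3.36 µV

3.36 µV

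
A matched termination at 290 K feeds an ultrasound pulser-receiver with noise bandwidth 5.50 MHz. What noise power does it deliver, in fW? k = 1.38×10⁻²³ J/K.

22.0 fW

P_n = kTB = 1.38×10⁻²³ × 290 × 5.50×10⁶ = 2.20×10⁻¹⁴ W = 22.0 fW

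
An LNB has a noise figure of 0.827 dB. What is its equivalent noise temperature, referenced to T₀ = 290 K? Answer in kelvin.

60.8 K

F = 10^(0.827/10) = 1.20976
T_e = (F − 1)·T₀ = (1.20976 − 1) × 290 = 60.8 K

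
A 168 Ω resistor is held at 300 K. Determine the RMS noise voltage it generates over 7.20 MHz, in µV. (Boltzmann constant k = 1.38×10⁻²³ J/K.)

4.48 µV

V_n = √(4kTRB)
4kTRB = 4 × 1.38×10⁻²³ × 300 × 1.68×10² × 7.20×10⁶ = 2.00×10⁻¹¹ V²
V_n = √(2.00×10⁻¹¹) = 4.48×10⁻⁶ V = 4.48 µV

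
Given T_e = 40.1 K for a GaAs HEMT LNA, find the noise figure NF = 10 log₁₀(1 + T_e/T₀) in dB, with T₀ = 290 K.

F = 1 + T_e/T₀ = 1 + 40.1/290 = 1.13828
NF = 10 log₁₀(1.13828) = 0.562 dB

0.562 dB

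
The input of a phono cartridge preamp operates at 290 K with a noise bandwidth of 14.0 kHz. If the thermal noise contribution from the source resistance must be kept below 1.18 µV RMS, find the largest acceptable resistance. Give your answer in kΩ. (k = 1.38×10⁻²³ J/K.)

Johnson–Nyquist: V_n = √(4kTRB) ⇒ R = V_n² / (4kTB)
4kTB = 4 × 1.38×10⁻²³ × 290 × 1.40×10⁴ = 2.24×10⁻¹⁶
R = (1.18×10⁻⁶)² / 2.24×10⁻¹⁶ = 6.21×10³ Ω = 6.21 kΩ

6.21 kΩ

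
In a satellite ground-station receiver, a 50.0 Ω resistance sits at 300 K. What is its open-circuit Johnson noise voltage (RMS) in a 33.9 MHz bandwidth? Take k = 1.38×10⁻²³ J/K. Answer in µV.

V_n = √(4kTRB)
4kTRB = 4 × 1.38×10⁻²³ × 300 × 5.00×10¹ × 3.39×10⁷ = 2.81×10⁻¹¹ V²
V_n = √(2.81×10⁻¹¹) = 5.30×10⁻⁶ V = 5.30 µV

5.30 µV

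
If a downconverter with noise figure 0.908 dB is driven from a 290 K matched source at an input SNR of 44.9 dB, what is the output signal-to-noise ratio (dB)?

43.992 dB

By definition F = SNR_in/SNR_out, so in dB: SNR_out = SNR_in − NF
SNR_out = 44.9 − 0.908 = 43.992 dB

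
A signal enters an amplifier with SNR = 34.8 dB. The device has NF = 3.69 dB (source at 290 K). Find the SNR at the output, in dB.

By definition F = SNR_in/SNR_out, so in dB: SNR_out = SNR_in − NF
SNR_out = 34.8 − 3.69 = 31.11 dB

31.11 dB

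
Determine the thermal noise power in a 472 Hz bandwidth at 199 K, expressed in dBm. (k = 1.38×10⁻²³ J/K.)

P_n = kTB = 1.38×10⁻²³ × 199 × 4.72×10² = 1.30×10⁻¹⁸ W
In dBm: 10 log₁₀(1.30×10⁻¹⁸ / 10⁻³) = −148.9 dBm

−148.9 dBm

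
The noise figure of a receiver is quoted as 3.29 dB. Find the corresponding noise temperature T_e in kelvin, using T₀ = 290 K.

F = 10^(3.29/10) = 2.13304
T_e = (F − 1)·T₀ = (2.13304 − 1) × 290 = 329 K

329 K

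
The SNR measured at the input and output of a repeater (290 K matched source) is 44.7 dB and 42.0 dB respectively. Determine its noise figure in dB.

NF (dB) = SNR_in(dB) − SNR_out(dB) when the source is at T₀
NF = 44.7 − 42.0 = 2.7 dB

2.7 dB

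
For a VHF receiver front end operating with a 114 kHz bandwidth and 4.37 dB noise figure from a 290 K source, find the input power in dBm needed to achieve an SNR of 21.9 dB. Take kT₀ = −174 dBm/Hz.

Sensitivity = −174 + 10 log₁₀(B) + NF + SNR_min
= −174 + 50.57 + 4.37 + 21.9
= −97.16 dBm → −97.2 dBm

−97.2 dBm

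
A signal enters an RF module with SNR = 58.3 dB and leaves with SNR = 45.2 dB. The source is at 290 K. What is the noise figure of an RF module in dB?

NF (dB) = SNR_in(dB) − SNR_out(dB) when the source is at T₀
NF = 58.3 − 45.2 = 13.1 dB

13.1 dB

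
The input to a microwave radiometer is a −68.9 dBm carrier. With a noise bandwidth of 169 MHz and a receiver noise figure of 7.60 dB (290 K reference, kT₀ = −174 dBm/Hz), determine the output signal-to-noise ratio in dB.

Noise floor: N = −174 + 10 log₁₀(B) + NF
10 log₁₀(1.69×10⁸) = 82.28 dB
N = −174 + 82.28 + 7.60 = −84.12 dBm
SNR = P_sig − N = −68.9 − (−84.12) = 15.22 dB → 15.2 dB

15.2 dB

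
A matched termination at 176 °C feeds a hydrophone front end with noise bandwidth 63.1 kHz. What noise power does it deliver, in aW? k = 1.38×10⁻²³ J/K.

T = 176 °C + 273.15 = 449.15 K
P_n = kTB = 1.38×10⁻²³ × 449.15 × 6.31×10⁴ = 3.91×10⁻¹⁶ W = 391 aW

391 aW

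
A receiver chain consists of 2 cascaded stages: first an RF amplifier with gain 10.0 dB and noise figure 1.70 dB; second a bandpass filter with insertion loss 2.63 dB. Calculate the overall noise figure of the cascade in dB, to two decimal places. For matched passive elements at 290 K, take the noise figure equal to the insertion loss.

Convert to linear (a loss of L dB is a gain of −L dB): F_i = 10^(NF_i/10), G_i = 10^(G_i,dB/10)
  Stage 1: F_1 = 10^(1.70/10) = 1.479, G_1 = 10^(10.0/10) = 10.00
  Stage 2: F_2 = 10^(2.63/10) = 1.832, G_2 = 10^(−2.63/10) = 0.5458
Friis cascade:
  F = 1.479 + (1.832 − 1)/10.00 = 1.562
NF = 10 log₁₀(1.562) = 1.94 dB

1.94 dB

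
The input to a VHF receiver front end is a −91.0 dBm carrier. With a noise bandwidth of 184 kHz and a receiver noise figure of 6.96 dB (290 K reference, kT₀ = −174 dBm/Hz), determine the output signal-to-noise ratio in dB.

Noise floor: N = −174 + 10 log₁₀(B) + NF
10 log₁₀(1.84×10⁵) = 52.65 dB
N = −174 + 52.65 + 6.96 = −114.39 dBm
SNR = P_sig − N = −91.0 − (−114.39) = 23.39 dB → 23.4 dB

23.4 dB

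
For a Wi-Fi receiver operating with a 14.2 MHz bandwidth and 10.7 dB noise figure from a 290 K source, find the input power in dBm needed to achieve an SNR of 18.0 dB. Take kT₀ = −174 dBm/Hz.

−73.8 dBm

Sensitivity = −174 + 10 log₁₀(B) + NF + SNR_min
= −174 + 71.52 + 10.7 + 18.0
= −73.78 dBm → −73.8 dBm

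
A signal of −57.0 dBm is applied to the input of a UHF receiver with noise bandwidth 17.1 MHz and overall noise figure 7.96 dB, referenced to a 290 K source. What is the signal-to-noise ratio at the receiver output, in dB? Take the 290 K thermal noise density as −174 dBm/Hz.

Noise floor: N = −174 + 10 log₁₀(B) + NF
10 log₁₀(1.71×10⁷) = 72.33 dB
N = −174 + 72.33 + 7.96 = −93.71 dBm
SNR = P_sig − N = −57.0 − (−93.71) = 36.71 dB → 36.7 dB

36.7 dB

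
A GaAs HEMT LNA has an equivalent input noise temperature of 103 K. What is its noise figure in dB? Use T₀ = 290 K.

F = 1 + T_e/T₀ = 1 + 103/290 = 1.35517
NF = 10 log₁₀(1.35517) = 1.32 dB

1.32 dB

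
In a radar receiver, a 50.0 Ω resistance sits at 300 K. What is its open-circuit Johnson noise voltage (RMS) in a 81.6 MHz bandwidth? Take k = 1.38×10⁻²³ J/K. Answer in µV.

8.22 µV

V_n = √(4kTRB)
4kTRB = 4 × 1.38×10⁻²³ × 300 × 5.00×10¹ × 8.16×10⁷ = 6.76×10⁻¹¹ V²
V_n = √(6.76×10⁻¹¹) = 8.22×10⁻⁶ V = 8.22 µV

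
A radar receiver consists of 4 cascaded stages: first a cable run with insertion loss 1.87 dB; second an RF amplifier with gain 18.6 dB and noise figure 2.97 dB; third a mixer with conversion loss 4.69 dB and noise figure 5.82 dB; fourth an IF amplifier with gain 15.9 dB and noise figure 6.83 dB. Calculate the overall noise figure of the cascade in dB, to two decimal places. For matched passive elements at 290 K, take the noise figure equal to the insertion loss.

5.25 dB

Convert to linear (a loss of L dB is a gain of −L dB): F_i = 10^(NF_i/10), G_i = 10^(G_i,dB/10)
  Stage 1: F_1 = 10^(1.87/10) = 1.538, G_1 = 10^(−1.87/10) = 0.6501
  Stage 2: F_2 = 10^(2.97/10) = 1.982, G_2 = 10^(18.6/10) = 72.44
  Stage 3: F_3 = 10^(5.82/10) = 3.819, G_3 = 10^(−4.69/10) = 0.3396
  Stage 4: F_4 = 10^(6.83/10) = 4.819, G_4 = 10^(15.9/10) = 38.90
Friis cascade:
  F = 1.538 + (1.982 − 1)/0.6501 + (3.819 − 1)/47.10 + (4.819 − 1)/16.00 = 3.347
NF = 10 log₁₀(3.347) = 5.25 dB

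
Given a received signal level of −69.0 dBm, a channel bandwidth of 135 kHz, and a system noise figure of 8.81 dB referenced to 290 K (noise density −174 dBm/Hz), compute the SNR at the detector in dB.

Noise floor: N = −174 + 10 log₁₀(B) + NF
10 log₁₀(1.35×10⁵) = 51.3 dB
N = −174 + 51.3 + 8.81 = −113.89 dBm
SNR = P_sig − N = −69.0 − (−113.89) = 44.89 dB → 44.9 dB

44.9 dB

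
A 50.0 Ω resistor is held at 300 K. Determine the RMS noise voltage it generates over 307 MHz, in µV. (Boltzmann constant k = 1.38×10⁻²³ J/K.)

15.9 µV

V_n = √(4kTRB)
4kTRB = 4 × 1.38×10⁻²³ × 300 × 5.00×10¹ × 3.07×10⁸ = 2.54×10⁻¹⁰ V²
V_n = √(2.54×10⁻¹⁰) = 1.59×10⁻⁵ V = 15.9 µV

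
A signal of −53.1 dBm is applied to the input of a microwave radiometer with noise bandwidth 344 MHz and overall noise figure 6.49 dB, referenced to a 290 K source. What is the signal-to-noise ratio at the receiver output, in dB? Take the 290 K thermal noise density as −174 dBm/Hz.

29.0 dB

Noise floor: N = −174 + 10 log₁₀(B) + NF
10 log₁₀(3.44×10⁸) = 85.37 dB
N = −174 + 85.37 + 6.49 = −82.14 dBm
SNR = P_sig − N = −53.1 − (−82.14) = 29.04 dB → 29.0 dB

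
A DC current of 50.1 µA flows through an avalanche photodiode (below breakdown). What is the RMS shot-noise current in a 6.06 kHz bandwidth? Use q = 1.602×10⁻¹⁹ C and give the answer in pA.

I_n = √(2qI·B)
2qI·B = 2 × 1.602×10⁻¹⁹ × 5.01×10⁻⁵ × 6.06×10³ = 9.73×10⁻²⁰ A²
I_n = √(9.73×10⁻²⁰) = 3.12×10⁻¹⁰ A = 312 pA

312 pA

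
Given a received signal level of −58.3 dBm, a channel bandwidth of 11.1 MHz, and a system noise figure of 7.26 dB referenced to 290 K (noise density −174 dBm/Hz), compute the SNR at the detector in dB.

38.0 dB

Noise floor: N = −174 + 10 log₁₀(B) + NF
10 log₁₀(1.11×10⁷) = 70.45 dB
N = −174 + 70.45 + 7.26 = −96.29 dBm
SNR = P_sig − N = −58.3 − (−96.29) = 37.99 dB → 38.0 dB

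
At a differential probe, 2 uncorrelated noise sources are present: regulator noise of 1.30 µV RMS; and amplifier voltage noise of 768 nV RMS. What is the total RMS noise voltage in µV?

1.51 µV

Uncorrelated sources add in power (mean-square): V_tot = √(ΣV_i²)
V_tot = √[(1.30×10⁻⁶)² + (7.68×10⁻⁷)²] = 1.51×10⁻⁶ V = 1.51 µV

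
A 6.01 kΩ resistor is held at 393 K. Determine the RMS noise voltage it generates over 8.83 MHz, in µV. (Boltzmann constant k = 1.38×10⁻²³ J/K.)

33.9 µV

V_n = √(4kTRB)
4kTRB = 4 × 1.38×10⁻²³ × 393 × 6.01×10³ × 8.83×10⁶ = 1.15×10⁻⁹ V²
V_n = √(1.15×10⁻⁹) = 3.39×10⁻⁵ V = 33.9 µV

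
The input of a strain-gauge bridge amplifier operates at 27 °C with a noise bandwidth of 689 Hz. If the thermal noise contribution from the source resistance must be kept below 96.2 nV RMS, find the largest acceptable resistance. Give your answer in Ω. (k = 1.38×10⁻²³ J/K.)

811 Ω

T = 27 °C + 273.15 = 300.15 K
Johnson–Nyquist: V_n = √(4kTRB) ⇒ R = V_n² / (4kTB)
4kTB = 4 × 1.38×10⁻²³ × 300.15 × 6.89×10² = 1.14×10⁻¹⁷
R = (9.62×10⁻⁸)² / 1.14×10⁻¹⁷ = 8.11×10² Ω = 811 Ω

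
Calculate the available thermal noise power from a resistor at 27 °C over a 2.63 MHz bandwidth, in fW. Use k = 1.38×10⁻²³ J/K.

10.9 fW

T = 27 °C + 273.15 = 300.15 K
P_n = kTB = 1.38×10⁻²³ × 300.15 × 2.63×10⁶ = 1.09×10⁻¹⁴ W = 10.9 fW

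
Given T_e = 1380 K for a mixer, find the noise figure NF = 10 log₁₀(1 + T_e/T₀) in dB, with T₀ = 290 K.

7.60 dB

F = 1 + T_e/T₀ = 1 + 1380/290 = 5.75862
NF = 10 log₁₀(5.75862) = 7.60 dB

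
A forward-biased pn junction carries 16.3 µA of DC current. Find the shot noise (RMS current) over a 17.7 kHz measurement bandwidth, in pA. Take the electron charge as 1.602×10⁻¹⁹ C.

304 pA

I_n = √(2qI·B)
2qI·B = 2 × 1.602×10⁻¹⁹ × 1.63×10⁻⁵ × 1.77×10⁴ = 9.24×10⁻²⁰ A²
I_n = √(9.24×10⁻²⁰) = 3.04×10⁻¹⁰ A = 304 pA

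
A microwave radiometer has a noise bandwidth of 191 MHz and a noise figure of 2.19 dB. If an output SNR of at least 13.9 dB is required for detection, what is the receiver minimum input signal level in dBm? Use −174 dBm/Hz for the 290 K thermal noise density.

Sensitivity = −174 + 10 log₁₀(B) + NF + SNR_min
= −174 + 82.81 + 2.19 + 13.9
= −75.10 dBm → −75.1 dBm

−75.1 dBm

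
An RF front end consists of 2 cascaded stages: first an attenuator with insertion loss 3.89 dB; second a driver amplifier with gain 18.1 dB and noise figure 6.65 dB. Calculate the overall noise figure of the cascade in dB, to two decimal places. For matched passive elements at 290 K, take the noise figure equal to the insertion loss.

10.54 dB

Convert to linear (a loss of L dB is a gain of −L dB): F_i = 10^(NF_i/10), G_i = 10^(G_i,dB/10)
  Stage 1: F_1 = 10^(3.89/10) = 2.449, G_1 = 10^(−3.89/10) = 0.4083
  Stage 2: F_2 = 10^(6.65/10) = 4.624, G_2 = 10^(18.1/10) = 64.57
Friis cascade:
  F = 2.449 + (4.624 − 1)/0.4083 = 11.32
NF = 10 log₁₀(11.32) = 10.54 dB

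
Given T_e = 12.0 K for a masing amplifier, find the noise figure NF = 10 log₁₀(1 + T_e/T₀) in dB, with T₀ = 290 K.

F = 1 + T_e/T₀ = 1 + 12.0/290 = 1.04138
NF = 10 log₁₀(1.04138) = 0.176 dB

0.176 dB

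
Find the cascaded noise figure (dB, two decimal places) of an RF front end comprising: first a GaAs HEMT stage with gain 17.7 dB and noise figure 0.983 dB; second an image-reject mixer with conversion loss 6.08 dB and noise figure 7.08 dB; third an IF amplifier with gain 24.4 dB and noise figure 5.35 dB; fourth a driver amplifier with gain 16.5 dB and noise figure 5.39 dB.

Convert to linear (a loss of L dB is a gain of −L dB): F_i = 10^(NF_i/10), G_i = 10^(G_i,dB/10)
  Stage 1: F_1 = 10^(0.983/10) = 1.254, G_1 = 10^(17.7/10) = 58.88
  Stage 2: F_2 = 10^(7.08/10) = 5.105, G_2 = 10^(−6.08/10) = 0.2466
  Stage 3: F_3 = 10^(5.35/10) = 3.428, G_3 = 10^(24.4/10) = 275.4
  Stage 4: F_4 = 10^(5.39/10) = 3.459, G_4 = 10^(16.5/10) = 44.67
Friis cascade:
  F = 1.254 + (5.105 − 1)/58.88 + (3.428 − 1)/14.52 + (3.459 − 1)/3999 = 1.492
NF = 10 log₁₀(1.492) = 1.74 dB

1.74 dB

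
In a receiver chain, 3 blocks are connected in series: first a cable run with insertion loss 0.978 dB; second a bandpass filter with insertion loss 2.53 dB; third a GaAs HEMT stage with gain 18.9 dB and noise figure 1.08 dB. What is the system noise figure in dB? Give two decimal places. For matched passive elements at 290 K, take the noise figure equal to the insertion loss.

Convert to linear (a loss of L dB is a gain of −L dB): F_i = 10^(NF_i/10), G_i = 10^(G_i,dB/10)
  Stage 1: F_1 = 10^(0.978/10) = 1.253, G_1 = 10^(−0.978/10) = 0.7984
  Stage 2: F_2 = 10^(2.53/10) = 1.791, G_2 = 10^(−2.53/10) = 0.5585
  Stage 3: F_3 = 10^(1.08/10) = 1.282, G_3 = 10^(18.9/10) = 77.62
Friis cascade:
  F = 1.253 + (1.791 − 1)/0.7984 + (1.282 − 1)/0.4459 = 2.876
NF = 10 log₁₀(2.876) = 4.59 dB

4.59 dB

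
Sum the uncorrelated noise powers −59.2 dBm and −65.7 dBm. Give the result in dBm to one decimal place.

−58.3 dBm

Convert to linear, add, convert back:
P₁ = 1.20×10⁻⁹ W, P₂ = 2.69×10⁻¹⁰ W
P_tot = 1.47×10⁻⁹ W → 10 log₁₀(P_tot / 10⁻³) = −58.3 dBm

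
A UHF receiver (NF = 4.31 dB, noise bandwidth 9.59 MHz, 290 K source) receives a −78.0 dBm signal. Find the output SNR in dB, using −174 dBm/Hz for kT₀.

21.9 dB

Noise floor: N = −174 + 10 log₁₀(B) + NF
10 log₁₀(9.59×10⁶) = 69.82 dB
N = −174 + 69.82 + 4.31 = −99.87 dBm
SNR = P_sig − N = −78.0 − (−99.87) = 21.87 dB → 21.9 dB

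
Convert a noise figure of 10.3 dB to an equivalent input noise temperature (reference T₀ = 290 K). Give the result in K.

2817 K

F = 10^(10.3/10) = 10.7152
T_e = (F − 1)·T₀ = (10.7152 − 1) × 290 = 2817 K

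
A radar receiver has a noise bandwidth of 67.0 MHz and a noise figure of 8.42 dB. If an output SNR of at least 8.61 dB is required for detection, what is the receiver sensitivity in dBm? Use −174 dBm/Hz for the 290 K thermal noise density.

−78.7 dBm

Sensitivity = −174 + 10 log₁₀(B) + NF + SNR_min
= −174 + 78.26 + 8.42 + 8.61
= −78.71 dBm → −78.7 dBm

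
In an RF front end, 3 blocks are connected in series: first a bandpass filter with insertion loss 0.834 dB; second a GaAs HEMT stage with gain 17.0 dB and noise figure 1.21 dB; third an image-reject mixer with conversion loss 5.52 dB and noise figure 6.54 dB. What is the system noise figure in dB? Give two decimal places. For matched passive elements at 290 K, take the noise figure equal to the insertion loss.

Convert to linear (a loss of L dB is a gain of −L dB): F_i = 10^(NF_i/10), G_i = 10^(G_i,dB/10)
  Stage 1: F_1 = 10^(0.834/10) = 1.212, G_1 = 10^(−0.834/10) = 0.8253
  Stage 2: F_2 = 10^(1.21/10) = 1.321, G_2 = 10^(17.0/10) = 50.12
  Stage 3: F_3 = 10^(6.54/10) = 4.508, G_3 = 10^(−5.52/10) = 0.2805
Friis cascade:
  F = 1.212 + (1.321 − 1)/0.8253 + (4.508 − 1)/41.36 = 1.686
NF = 10 log₁₀(1.686) = 2.27 dB

2.27 dB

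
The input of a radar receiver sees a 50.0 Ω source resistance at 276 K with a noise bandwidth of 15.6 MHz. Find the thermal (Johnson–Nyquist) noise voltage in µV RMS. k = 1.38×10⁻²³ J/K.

3.45 µV

V_n = √(4kTRB)
4kTRB = 4 × 1.38×10⁻²³ × 276 × 5.00×10¹ × 1.56×10⁷ = 1.19×10⁻¹¹ V²
V_n = √(1.19×10⁻¹¹) = 3.45×10⁻⁶ V = 3.45 µV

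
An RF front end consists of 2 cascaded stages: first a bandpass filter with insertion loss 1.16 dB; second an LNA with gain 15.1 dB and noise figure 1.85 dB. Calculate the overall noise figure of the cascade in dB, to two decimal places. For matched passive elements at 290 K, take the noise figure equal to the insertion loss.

3.01 dB

Convert to linear (a loss of L dB is a gain of −L dB): F_i = 10^(NF_i/10), G_i = 10^(G_i,dB/10)
  Stage 1: F_1 = 10^(1.16/10) = 1.306, G_1 = 10^(−1.16/10) = 0.7656
  Stage 2: F_2 = 10^(1.85/10) = 1.531, G_2 = 10^(15.1/10) = 32.36
Friis cascade:
  F = 1.306 + (1.531 − 1)/0.7656 = 2.000
NF = 10 log₁₀(2.000) = 3.01 dB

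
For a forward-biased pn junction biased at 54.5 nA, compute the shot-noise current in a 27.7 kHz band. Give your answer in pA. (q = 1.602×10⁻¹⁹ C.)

22.0 pA

I_n = √(2qI·B)
2qI·B = 2 × 1.602×10⁻¹⁹ × 5.45×10⁻⁸ × 2.77×10⁴ = 4.84×10⁻²² A²
I_n = √(4.84×10⁻²²) = 2.20×10⁻¹¹ A = 22.0 pA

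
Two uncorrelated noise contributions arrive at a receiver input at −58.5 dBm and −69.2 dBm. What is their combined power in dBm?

−58.1 dBm

Convert to linear, add, convert back:
P₁ = 1.41×10⁻⁹ W, P₂ = 1.20×10⁻¹⁰ W
P_tot = 1.53×10⁻⁹ W → 10 log₁₀(P_tot / 10⁻³) = −58.1 dBm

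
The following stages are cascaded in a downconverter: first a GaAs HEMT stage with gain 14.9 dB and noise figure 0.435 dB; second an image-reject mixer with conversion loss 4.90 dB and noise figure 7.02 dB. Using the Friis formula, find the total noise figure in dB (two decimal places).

Convert to linear (a loss of L dB is a gain of −L dB): F_i = 10^(NF_i/10), G_i = 10^(G_i,dB/10)
  Stage 1: F_1 = 10^(0.435/10) = 1.105, G_1 = 10^(14.9/10) = 30.90
  Stage 2: F_2 = 10^(7.02/10) = 5.035, G_2 = 10^(−4.90/10) = 0.3236
Friis cascade:
  F = 1.105 + (5.035 − 1)/30.90 = 1.236
NF = 10 log₁₀(1.236) = 0.92 dB

0.92 dB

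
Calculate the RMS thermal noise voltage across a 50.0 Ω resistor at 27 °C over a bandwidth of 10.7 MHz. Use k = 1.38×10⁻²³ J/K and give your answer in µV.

2.98 µV

T = 27 °C + 273.15 = 300.15 K
V_n = √(4kTRB)
4kTRB = 4 × 1.38×10⁻²³ × 300.15 × 5.00×10¹ × 1.07×10⁷ = 8.86×10⁻¹² V²
V_n = √(8.86×10⁻¹²) = 2.98×10⁻⁶ V = 2.98 µV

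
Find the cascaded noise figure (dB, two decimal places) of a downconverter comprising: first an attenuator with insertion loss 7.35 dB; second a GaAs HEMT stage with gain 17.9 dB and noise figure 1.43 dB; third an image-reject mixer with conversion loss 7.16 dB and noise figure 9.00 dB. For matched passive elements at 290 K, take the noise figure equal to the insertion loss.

9.12 dB

Convert to linear (a loss of L dB is a gain of −L dB): F_i = 10^(NF_i/10), G_i = 10^(G_i,dB/10)
  Stage 1: F_1 = 10^(7.35/10) = 5.433, G_1 = 10^(−7.35/10) = 0.1841
  Stage 2: F_2 = 10^(1.43/10) = 1.390, G_2 = 10^(17.9/10) = 61.66
  Stage 3: F_3 = 10^(9.00/10) = 7.943, G_3 = 10^(−7.16/10) = 0.1923
Friis cascade:
  F = 5.433 + (1.390 − 1)/0.1841 + (7.943 − 1)/11.35 = 8.163
NF = 10 log₁₀(8.163) = 9.12 dB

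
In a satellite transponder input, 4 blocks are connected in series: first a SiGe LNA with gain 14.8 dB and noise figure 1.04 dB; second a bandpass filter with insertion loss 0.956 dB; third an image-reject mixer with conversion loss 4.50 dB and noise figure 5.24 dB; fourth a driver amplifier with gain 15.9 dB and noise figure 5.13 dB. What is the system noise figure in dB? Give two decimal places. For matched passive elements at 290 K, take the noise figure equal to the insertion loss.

Convert to linear (a loss of L dB is a gain of −L dB): F_i = 10^(NF_i/10), G_i = 10^(G_i,dB/10)
  Stage 1: F_1 = 10^(1.04/10) = 1.271, G_1 = 10^(14.8/10) = 30.20
  Stage 2: F_2 = 10^(0.956/10) = 1.246, G_2 = 10^(−0.956/10) = 0.8024
  Stage 3: F_3 = 10^(5.24/10) = 3.342, G_3 = 10^(−4.50/10) = 0.3548
  Stage 4: F_4 = 10^(5.13/10) = 3.258, G_4 = 10^(15.9/10) = 38.90
Friis cascade:
  F = 1.271 + (1.246 − 1)/30.20 + (3.342 − 1)/24.23 + (3.258 − 1)/8.598 = 1.638
NF = 10 log₁₀(1.638) = 2.14 dB

2.14 dB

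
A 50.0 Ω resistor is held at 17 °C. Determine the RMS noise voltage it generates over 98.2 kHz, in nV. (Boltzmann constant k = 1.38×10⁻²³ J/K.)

280 nV

T = 17 °C + 273.15 = 290.15 K
V_n = √(4kTRB)
4kTRB = 4 × 1.38×10⁻²³ × 290.15 × 5.00×10¹ × 9.82×10⁴ = 7.86×10⁻¹⁴ V²
V_n = √(7.86×10⁻¹⁴) = 2.80×10⁻⁷ V = 280 nV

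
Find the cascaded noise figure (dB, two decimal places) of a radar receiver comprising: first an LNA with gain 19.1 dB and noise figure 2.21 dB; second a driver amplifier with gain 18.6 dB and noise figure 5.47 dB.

Convert to linear (a loss of L dB is a gain of −L dB): F_i = 10^(NF_i/10), G_i = 10^(G_i,dB/10)
  Stage 1: F_1 = 10^(2.21/10) = 1.663, G_1 = 10^(19.1/10) = 81.28
  Stage 2: F_2 = 10^(5.47/10) = 3.524, G_2 = 10^(18.6/10) = 72.44
Friis cascade:
  F = 1.663 + (3.524 − 1)/81.28 = 1.694
NF = 10 log₁₀(1.694) = 2.29 dB

2.29 dB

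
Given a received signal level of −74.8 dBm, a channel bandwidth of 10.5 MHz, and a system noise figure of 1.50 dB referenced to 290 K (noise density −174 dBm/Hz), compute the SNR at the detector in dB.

27.5 dB

Noise floor: N = −174 + 10 log₁₀(B) + NF
10 log₁₀(1.05×10⁷) = 70.21 dB
N = −174 + 70.21 + 1.50 = −102.29 dBm
SNR = P_sig − N = −74.8 − (−102.29) = 27.49 dB → 27.5 dB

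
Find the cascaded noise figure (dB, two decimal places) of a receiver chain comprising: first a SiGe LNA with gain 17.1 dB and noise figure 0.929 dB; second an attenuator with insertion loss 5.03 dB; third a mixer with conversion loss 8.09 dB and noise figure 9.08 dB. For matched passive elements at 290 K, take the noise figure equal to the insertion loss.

2.36 dB

Convert to linear (a loss of L dB is a gain of −L dB): F_i = 10^(NF_i/10), G_i = 10^(G_i,dB/10)
  Stage 1: F_1 = 10^(0.929/10) = 1.239, G_1 = 10^(17.1/10) = 51.29
  Stage 2: F_2 = 10^(5.03/10) = 3.184, G_2 = 10^(−5.03/10) = 0.3141
  Stage 3: F_3 = 10^(9.08/10) = 8.091, G_3 = 10^(−8.09/10) = 0.1552
Friis cascade:
  F = 1.239 + (3.184 − 1)/51.29 + (8.091 − 1)/16.11 = 1.721
NF = 10 log₁₀(1.721) = 2.36 dB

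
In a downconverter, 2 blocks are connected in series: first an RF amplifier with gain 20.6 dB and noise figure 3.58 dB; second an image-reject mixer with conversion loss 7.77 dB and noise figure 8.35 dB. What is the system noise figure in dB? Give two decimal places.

3.68 dB

Convert to linear (a loss of L dB is a gain of −L dB): F_i = 10^(NF_i/10), G_i = 10^(G_i,dB/10)
  Stage 1: F_1 = 10^(3.58/10) = 2.280, G_1 = 10^(20.6/10) = 114.8
  Stage 2: F_2 = 10^(8.35/10) = 6.839, G_2 = 10^(−7.77/10) = 0.1671
Friis cascade:
  F = 2.280 + (6.839 − 1)/114.8 = 2.331
NF = 10 log₁₀(2.331) = 3.68 dB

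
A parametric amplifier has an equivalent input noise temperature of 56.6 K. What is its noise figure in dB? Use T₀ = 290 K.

F = 1 + T_e/T₀ = 1 + 56.6/290 = 1.19517
NF = 10 log₁₀(1.19517) = 0.774 dB

0.774 dB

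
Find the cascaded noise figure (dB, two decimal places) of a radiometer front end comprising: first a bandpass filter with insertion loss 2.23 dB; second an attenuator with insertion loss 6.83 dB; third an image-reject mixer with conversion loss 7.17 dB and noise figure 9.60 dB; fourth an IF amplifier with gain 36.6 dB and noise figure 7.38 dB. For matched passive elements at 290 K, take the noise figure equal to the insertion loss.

Convert to linear (a loss of L dB is a gain of −L dB): F_i = 10^(NF_i/10), G_i = 10^(G_i,dB/10)
  Stage 1: F_1 = 10^(2.23/10) = 1.671, G_1 = 10^(−2.23/10) = 0.5984
  Stage 2: F_2 = 10^(6.83/10) = 4.819, G_2 = 10^(−6.83/10) = 0.2075
  Stage 3: F_3 = 10^(9.60/10) = 9.120, G_3 = 10^(−7.17/10) = 0.1919
  Stage 4: F_4 = 10^(7.38/10) = 5.470, G_4 = 10^(36.6/10) = 4571
Friis cascade:
  F = 1.671 + (4.819 − 1)/0.5984 + (9.120 − 1)/0.1242 + (5.470 − 1)/0.02382 = 261.1
NF = 10 log₁₀(261.1) = 24.17 dB

24.17 dB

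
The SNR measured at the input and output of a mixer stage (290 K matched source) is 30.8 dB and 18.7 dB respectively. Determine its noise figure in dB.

12.1 dB

NF (dB) = SNR_in(dB) − SNR_out(dB) when the source is at T₀
NF = 30.8 − 18.7 = 12.1 dB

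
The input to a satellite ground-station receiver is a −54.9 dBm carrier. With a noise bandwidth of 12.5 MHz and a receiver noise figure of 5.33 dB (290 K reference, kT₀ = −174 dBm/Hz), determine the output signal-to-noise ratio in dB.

Noise floor: N = −174 + 10 log₁₀(B) + NF
10 log₁₀(1.25×10⁷) = 70.97 dB
N = −174 + 70.97 + 5.33 = −97.70 dBm
SNR = P_sig − N = −54.9 − (−97.70) = 42.80 dB → 42.8 dB

42.8 dB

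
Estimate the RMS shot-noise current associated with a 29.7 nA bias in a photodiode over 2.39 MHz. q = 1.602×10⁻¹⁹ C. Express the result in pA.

151 pA

I_n = √(2qI·B)
2qI·B = 2 × 1.602×10⁻¹⁹ × 2.97×10⁻⁸ × 2.39×10⁶ = 2.27×10⁻²⁰ A²
I_n = √(2.27×10⁻²⁰) = 1.51×10⁻¹⁰ A = 151 pA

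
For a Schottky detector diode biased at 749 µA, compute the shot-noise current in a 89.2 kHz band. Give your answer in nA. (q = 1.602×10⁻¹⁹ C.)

4.63 nA

I_n = √(2qI·B)
2qI·B = 2 × 1.602×10⁻¹⁹ × 7.49×10⁻⁴ × 8.92×10⁴ = 2.14×10⁻¹⁷ A²
I_n = √(2.14×10⁻¹⁷) = 4.63×10⁻⁹ A = 4.63 nA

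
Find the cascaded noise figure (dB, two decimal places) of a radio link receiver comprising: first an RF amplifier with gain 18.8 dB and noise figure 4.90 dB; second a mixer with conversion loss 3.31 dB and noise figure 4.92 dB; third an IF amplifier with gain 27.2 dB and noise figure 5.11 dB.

Convert to linear (a loss of L dB is a gain of −L dB): F_i = 10^(NF_i/10), G_i = 10^(G_i,dB/10)
  Stage 1: F_1 = 10^(4.90/10) = 3.090, G_1 = 10^(18.8/10) = 75.86
  Stage 2: F_2 = 10^(4.92/10) = 3.105, G_2 = 10^(−3.31/10) = 0.4667
  Stage 3: F_3 = 10^(5.11/10) = 3.243, G_3 = 10^(27.2/10) = 524.8
Friis cascade:
  F = 3.090 + (3.105 − 1)/75.86 + (3.243 − 1)/35.40 = 3.181
NF = 10 log₁₀(3.181) = 5.03 dB

5.03 dB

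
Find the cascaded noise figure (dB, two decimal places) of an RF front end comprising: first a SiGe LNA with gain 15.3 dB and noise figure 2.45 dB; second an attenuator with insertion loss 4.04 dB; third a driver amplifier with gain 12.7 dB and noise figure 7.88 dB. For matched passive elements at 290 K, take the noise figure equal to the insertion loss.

Convert to linear (a loss of L dB is a gain of −L dB): F_i = 10^(NF_i/10), G_i = 10^(G_i,dB/10)
  Stage 1: F_1 = 10^(2.45/10) = 1.758, G_1 = 10^(15.3/10) = 33.88
  Stage 2: F_2 = 10^(4.04/10) = 2.535, G_2 = 10^(−4.04/10) = 0.3945
  Stage 3: F_3 = 10^(7.88/10) = 6.138, G_3 = 10^(12.7/10) = 18.62
Friis cascade:
  F = 1.758 + (2.535 − 1)/33.88 + (6.138 − 1)/13.37 = 2.188
NF = 10 log₁₀(2.188) = 3.40 dB

3.40 dB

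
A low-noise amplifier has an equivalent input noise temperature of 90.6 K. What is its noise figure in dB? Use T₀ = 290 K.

1.18 dB

F = 1 + T_e/T₀ = 1 + 90.6/290 = 1.31241
NF = 10 log₁₀(1.31241) = 1.18 dB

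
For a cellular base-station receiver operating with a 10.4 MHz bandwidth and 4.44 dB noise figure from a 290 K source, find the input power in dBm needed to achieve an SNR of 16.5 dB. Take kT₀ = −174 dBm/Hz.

−82.9 dBm

Sensitivity = −174 + 10 log₁₀(B) + NF + SNR_min
= −174 + 70.17 + 4.44 + 16.5
= −82.89 dBm → −82.9 dBm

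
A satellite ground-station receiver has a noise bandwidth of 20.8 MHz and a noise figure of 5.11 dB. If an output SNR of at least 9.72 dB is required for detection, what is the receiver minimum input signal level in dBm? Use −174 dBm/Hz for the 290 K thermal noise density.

Sensitivity = −174 + 10 log₁₀(B) + NF + SNR_min
= −174 + 73.18 + 5.11 + 9.72
= −85.99 dBm → −86.0 dBm

−86.0 dBm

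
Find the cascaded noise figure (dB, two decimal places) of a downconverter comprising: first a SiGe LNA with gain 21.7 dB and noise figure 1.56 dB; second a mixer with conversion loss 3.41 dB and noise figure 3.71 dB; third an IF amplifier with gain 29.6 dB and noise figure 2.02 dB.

1.61 dB

Convert to linear (a loss of L dB is a gain of −L dB): F_i = 10^(NF_i/10), G_i = 10^(G_i,dB/10)
  Stage 1: F_1 = 10^(1.56/10) = 1.432, G_1 = 10^(21.7/10) = 147.9
  Stage 2: F_2 = 10^(3.71/10) = 2.350, G_2 = 10^(−3.41/10) = 0.4560
  Stage 3: F_3 = 10^(2.02/10) = 1.592, G_3 = 10^(29.6/10) = 912.0
Friis cascade:
  F = 1.432 + (2.350 − 1)/147.9 + (1.592 − 1)/67.45 = 1.450
NF = 10 log₁₀(1.450) = 1.61 dB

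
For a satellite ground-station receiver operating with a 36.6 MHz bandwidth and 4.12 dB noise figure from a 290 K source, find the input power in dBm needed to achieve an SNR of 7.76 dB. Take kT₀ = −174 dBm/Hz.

−86.5 dBm

Sensitivity = −174 + 10 log₁₀(B) + NF + SNR_min
= −174 + 75.63 + 4.12 + 7.76
= −86.49 dBm → −86.5 dBm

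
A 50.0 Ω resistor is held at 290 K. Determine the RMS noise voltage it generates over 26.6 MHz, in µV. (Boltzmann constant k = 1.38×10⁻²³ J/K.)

4.61 µV

V_n = √(4kTRB)
4kTRB = 4 × 1.38×10⁻²³ × 290 × 5.00×10¹ × 2.66×10⁷ = 2.13×10⁻¹¹ V²
V_n = √(2.13×10⁻¹¹) = 4.61×10⁻⁶ V = 4.61 µV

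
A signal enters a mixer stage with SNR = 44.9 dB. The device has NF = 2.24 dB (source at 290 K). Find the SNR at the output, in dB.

By definition F = SNR_in/SNR_out, so in dB: SNR_out = SNR_in − NF
SNR_out = 44.9 − 2.24 = 42.66 dB

42.66 dB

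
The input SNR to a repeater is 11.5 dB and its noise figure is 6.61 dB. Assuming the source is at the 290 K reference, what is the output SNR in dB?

4.89 dB

By definition F = SNR_in/SNR_out, so in dB: SNR_out = SNR_in − NF
SNR_out = 11.5 − 6.61 = 4.89 dB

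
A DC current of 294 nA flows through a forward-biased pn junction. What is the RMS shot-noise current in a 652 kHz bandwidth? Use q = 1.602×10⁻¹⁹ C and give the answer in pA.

248 pA

I_n = √(2qI·B)
2qI·B = 2 × 1.602×10⁻¹⁹ × 2.94×10⁻⁷ × 6.52×10⁵ = 6.14×10⁻²⁰ A²
I_n = √(6.14×10⁻²⁰) = 2.48×10⁻¹⁰ A = 248 pA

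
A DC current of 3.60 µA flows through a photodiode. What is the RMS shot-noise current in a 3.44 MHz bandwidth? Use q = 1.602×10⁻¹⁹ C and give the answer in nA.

1.99 nA

I_n = √(2qI·B)
2qI·B = 2 × 1.602×10⁻¹⁹ × 3.60×10⁻⁶ × 3.44×10⁶ = 3.97×10⁻¹⁸ A²
I_n = √(3.97×10⁻¹⁸) = 1.99×10⁻⁹ A = 1.99 nA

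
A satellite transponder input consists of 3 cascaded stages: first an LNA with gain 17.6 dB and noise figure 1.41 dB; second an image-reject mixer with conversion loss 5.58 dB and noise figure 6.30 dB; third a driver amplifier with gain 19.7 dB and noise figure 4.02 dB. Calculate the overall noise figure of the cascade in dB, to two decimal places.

1.86 dB

Convert to linear (a loss of L dB is a gain of −L dB): F_i = 10^(NF_i/10), G_i = 10^(G_i,dB/10)
  Stage 1: F_1 = 10^(1.41/10) = 1.384, G_1 = 10^(17.6/10) = 57.54
  Stage 2: F_2 = 10^(6.30/10) = 4.266, G_2 = 10^(−5.58/10) = 0.2767
  Stage 3: F_3 = 10^(4.02/10) = 2.523, G_3 = 10^(19.7/10) = 93.33
Friis cascade:
  F = 1.384 + (4.266 − 1)/57.54 + (2.523 − 1)/15.92 = 1.536
NF = 10 log₁₀(1.536) = 1.86 dB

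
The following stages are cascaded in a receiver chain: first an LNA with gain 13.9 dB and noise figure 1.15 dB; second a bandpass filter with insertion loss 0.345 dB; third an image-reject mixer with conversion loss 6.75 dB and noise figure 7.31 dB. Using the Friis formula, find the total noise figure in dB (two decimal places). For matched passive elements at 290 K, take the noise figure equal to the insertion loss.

Convert to linear (a loss of L dB is a gain of −L dB): F_i = 10^(NF_i/10), G_i = 10^(G_i,dB/10)
  Stage 1: F_1 = 10^(1.15/10) = 1.303, G_1 = 10^(13.9/10) = 24.55
  Stage 2: F_2 = 10^(0.345/10) = 1.083, G_2 = 10^(−0.345/10) = 0.9236
  Stage 3: F_3 = 10^(7.31/10) = 5.383, G_3 = 10^(−6.75/10) = 0.2113
Friis cascade:
  F = 1.303 + (1.083 − 1)/24.55 + (5.383 − 1)/22.67 = 1.500
NF = 10 log₁₀(1.500) = 1.76 dB

1.76 dB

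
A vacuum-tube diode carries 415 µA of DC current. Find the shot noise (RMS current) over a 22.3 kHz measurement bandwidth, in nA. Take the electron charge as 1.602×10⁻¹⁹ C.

1.72 nA

I_n = √(2qI·B)
2qI·B = 2 × 1.602×10⁻¹⁹ × 4.15×10⁻⁴ × 2.23×10⁴ = 2.97×10⁻¹⁸ A²
I_n = √(2.97×10⁻¹⁸) = 1.72×10⁻⁹ A = 1.72 nA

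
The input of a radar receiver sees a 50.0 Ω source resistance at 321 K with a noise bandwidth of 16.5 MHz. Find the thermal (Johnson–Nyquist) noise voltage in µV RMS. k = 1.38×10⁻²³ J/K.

V_n = √(4kTRB)
4kTRB = 4 × 1.38×10⁻²³ × 321 × 5.00×10¹ × 1.65×10⁷ = 1.46×10⁻¹¹ V²
V_n = √(1.46×10⁻¹¹) = 3.82×10⁻⁶ V = 3.82 µV

3.82 µV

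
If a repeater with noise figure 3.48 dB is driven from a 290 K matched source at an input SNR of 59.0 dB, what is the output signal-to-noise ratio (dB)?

55.52 dB

By definition F = SNR_in/SNR_out, so in dB: SNR_out = SNR_in − NF
SNR_out = 59.0 − 3.48 = 55.52 dB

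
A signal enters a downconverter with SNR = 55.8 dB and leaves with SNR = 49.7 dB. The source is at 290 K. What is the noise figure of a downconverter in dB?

6.1 dB

NF (dB) = SNR_in(dB) − SNR_out(dB) when the source is at T₀
NF = 55.8 − 49.7 = 6.1 dB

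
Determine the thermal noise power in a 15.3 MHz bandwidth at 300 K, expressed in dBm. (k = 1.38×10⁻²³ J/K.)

−102.0 dBm

P_n = kTB = 1.38×10⁻²³ × 300 × 1.53×10⁷ = 6.33×10⁻¹⁴ W
In dBm: 10 log₁₀(6.33×10⁻¹⁴ / 10⁻³) = −102.0 dBm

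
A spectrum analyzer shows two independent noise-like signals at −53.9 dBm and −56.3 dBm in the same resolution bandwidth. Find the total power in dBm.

Convert to linear, add, convert back:
P₁ = 4.07×10⁻⁹ W, P₂ = 2.34×10⁻⁹ W
P_tot = 6.42×10⁻⁹ W → 10 log₁₀(P_tot / 10⁻³) = −51.9 dBm

−51.9 dBm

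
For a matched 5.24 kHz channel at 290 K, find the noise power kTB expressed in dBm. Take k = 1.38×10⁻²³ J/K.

P_n = kTB = 1.38×10⁻²³ × 290 × 5.24×10³ = 2.10×10⁻¹⁷ W
In dBm: 10 log₁₀(2.10×10⁻¹⁷ / 10⁻³) = −136.8 dBm

−136.8 dBm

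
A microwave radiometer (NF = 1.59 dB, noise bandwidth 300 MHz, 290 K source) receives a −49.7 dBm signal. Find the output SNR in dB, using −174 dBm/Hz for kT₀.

37.9 dB

Noise floor: N = −174 + 10 log₁₀(B) + NF
10 log₁₀(3.00×10⁸) = 84.77 dB
N = −174 + 84.77 + 1.59 = −87.64 dBm
SNR = P_sig − N = −49.7 − (−87.64) = 37.94 dB → 37.9 dB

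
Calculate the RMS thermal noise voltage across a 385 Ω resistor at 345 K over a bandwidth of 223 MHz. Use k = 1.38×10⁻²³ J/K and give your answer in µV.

V_n = √(4kTRB)
4kTRB = 4 × 1.38×10⁻²³ × 345 × 3.85×10² × 2.23×10⁸ = 1.64×10⁻⁹ V²
V_n = √(1.64×10⁻⁹) = 4.04×10⁻⁵ V = 40.4 µV

40.4 µV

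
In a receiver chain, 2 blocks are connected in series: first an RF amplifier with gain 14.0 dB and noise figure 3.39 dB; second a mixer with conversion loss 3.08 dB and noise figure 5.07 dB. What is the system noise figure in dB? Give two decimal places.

3.56 dB

Convert to linear (a loss of L dB is a gain of −L dB): F_i = 10^(NF_i/10), G_i = 10^(G_i,dB/10)
  Stage 1: F_1 = 10^(3.39/10) = 2.183, G_1 = 10^(14.0/10) = 25.12
  Stage 2: F_2 = 10^(5.07/10) = 3.214, G_2 = 10^(−3.08/10) = 0.4920
Friis cascade:
  F = 2.183 + (3.214 − 1)/25.12 = 2.271
NF = 10 log₁₀(2.271) = 3.56 dB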